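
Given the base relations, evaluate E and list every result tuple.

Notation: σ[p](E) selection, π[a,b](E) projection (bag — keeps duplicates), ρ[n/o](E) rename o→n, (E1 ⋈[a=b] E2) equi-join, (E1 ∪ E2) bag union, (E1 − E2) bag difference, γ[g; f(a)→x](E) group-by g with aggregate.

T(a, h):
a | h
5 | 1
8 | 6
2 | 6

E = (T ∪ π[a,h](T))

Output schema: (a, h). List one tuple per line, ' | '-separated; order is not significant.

Subexpression sizes:
  T → 3
  T → 3
  π[a,h](T) → 3
  (T ∪ π[a,h](T)) → 6

== RESULT ==
a | h
2 | 6
2 | 6
5 | 1
5 | 1
8 | 6
8 | 6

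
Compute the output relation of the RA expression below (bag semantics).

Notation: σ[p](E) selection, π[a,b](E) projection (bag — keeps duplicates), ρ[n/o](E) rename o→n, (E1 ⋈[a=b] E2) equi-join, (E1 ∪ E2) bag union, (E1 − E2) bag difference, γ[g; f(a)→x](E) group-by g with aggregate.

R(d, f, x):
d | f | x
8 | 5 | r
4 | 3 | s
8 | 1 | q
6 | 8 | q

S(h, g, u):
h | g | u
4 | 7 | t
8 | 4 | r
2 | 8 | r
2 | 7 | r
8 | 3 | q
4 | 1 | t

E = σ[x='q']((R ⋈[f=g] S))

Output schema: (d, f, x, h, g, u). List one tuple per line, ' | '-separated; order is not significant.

Subexpression sizes:
  R → 4
  S → 6
  (R ⋈[f=g] S) → 3
  σ[x='q']((R ⋈[f=g] S)) → 2

== RESULT ==
d | f | x | h | g | u
6 | 8 | q | 2 | 8 | r
8 | 1 | q | 4 | 1 | t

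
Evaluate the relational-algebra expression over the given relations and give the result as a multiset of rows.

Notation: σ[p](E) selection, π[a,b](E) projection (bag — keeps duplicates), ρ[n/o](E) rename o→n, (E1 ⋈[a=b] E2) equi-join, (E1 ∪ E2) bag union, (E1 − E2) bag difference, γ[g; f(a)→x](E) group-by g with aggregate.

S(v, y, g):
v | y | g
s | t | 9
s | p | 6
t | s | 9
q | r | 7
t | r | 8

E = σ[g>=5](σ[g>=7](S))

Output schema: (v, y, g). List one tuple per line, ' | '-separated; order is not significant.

Stepwise |·|:
  S → 5
  σ[g>=7](S) → 4
  σ[g>=5](σ[g>=7](S)) → 4

== RESULT ==
v | y | g
q | r | 7
s | t | 9
t | r | 8
t | s | 9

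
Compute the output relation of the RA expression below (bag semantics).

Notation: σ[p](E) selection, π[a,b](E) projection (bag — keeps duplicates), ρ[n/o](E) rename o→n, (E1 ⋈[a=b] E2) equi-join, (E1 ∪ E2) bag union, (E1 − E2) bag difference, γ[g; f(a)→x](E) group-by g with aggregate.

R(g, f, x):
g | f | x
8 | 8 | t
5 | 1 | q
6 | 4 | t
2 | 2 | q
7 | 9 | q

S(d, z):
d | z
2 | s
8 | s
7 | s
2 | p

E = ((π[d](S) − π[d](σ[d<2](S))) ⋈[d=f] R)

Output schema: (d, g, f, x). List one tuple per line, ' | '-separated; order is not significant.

Subexpression sizes:
  S → 4
  π[d](S) → 4
  S → 4
  σ[d<2](S) → 0
  π[d](σ[d<2](S)) → 0
  (π[d](S) − π[d](σ[d<2](S))) → 4
  R → 5
  ((π[d](S) − π[d](σ[d<2](S))) ⋈[d=f] R) → 3

== RESULT ==
d | g | f | x
2 | 2 | 2 | q
2 | 2 | 2 | q
8 | 8 | 8 | t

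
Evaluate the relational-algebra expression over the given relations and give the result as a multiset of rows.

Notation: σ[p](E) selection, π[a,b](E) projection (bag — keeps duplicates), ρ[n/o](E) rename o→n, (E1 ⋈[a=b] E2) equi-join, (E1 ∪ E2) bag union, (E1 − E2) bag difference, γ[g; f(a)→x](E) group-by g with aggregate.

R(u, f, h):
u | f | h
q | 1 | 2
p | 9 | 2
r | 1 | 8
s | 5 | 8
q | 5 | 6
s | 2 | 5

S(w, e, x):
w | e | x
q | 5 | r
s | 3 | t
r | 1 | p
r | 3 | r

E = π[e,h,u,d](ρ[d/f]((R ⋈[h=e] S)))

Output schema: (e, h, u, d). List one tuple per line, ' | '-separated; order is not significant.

Per-node cardinality:
  R → 6
  S → 4
  (R ⋈[h=e] S) → 1
  ρ[d/f]((R ⋈[h=e] S)) → 1
  π[e,h,u,d](ρ[d/f]((R ⋈[h=e] S))) → 1

== RESULT ==
e | h | u | d
5 | 5 | s | 2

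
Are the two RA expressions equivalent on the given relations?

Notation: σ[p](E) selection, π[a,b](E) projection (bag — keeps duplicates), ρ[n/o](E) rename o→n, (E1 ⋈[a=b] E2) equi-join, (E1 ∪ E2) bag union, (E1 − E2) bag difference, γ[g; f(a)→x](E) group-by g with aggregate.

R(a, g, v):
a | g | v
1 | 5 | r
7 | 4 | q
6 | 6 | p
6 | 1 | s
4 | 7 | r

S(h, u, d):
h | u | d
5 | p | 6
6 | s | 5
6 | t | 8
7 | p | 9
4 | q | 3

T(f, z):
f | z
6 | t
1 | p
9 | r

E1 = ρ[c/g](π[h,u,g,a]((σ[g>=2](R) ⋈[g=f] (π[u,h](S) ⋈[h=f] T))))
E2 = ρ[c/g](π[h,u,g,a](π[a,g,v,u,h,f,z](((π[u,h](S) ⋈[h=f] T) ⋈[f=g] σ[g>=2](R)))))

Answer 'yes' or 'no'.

E1 stepwise |·|:
  R → 5
  σ[g>=2](R) → 4
  S → 5
  π[u,h](S) → 5
  T → 3
  (π[u,h](S) ⋈[h=f] T) → 2
  (σ[g>=2](R) ⋈[g=f] (π[u,h](S) ⋈[h=f] T)) → 2
  π[h,u,g,a]((σ[g>=2](R) ⋈[g=f] (π[u,h](S) ⋈[h=f] T))) → 2
  ρ[c/g](π[h,u,g,a]((σ[g>=2](R) ⋈[g=f] (π[u,h](S) ⋈[h=f] T)))) → 2
E2 stepwise |·|:
  S → 5
  π[u,h](S) → 5
  T → 3
  (π[u,h](S) ⋈[h=f] T) → 2
  R → 5
  σ[g>=2](R) → 4
  ((π[u,h](S) ⋈[h=f] T) ⋈[f=g] σ[g>=2](R)) → 2
  π[a,g,v,u,h,f,z](((π[u,h](S) ⋈[h=f] T) ⋈[f=g] σ[g>=2](R))) → 2
  π[h,u,g,a](π[a,g,v,u,h,f,z](((π[u,h](S) ⋈[h=f] T) ⋈[f=g] σ[g>=2](R)))) → 2
  ρ[c/g](π[h,u,g,a](π[a,g,v,u,h,f,z](((π[u,h](S) ⋈[h=f] T) ⋈[f=g] σ[g>=2](R))))) → 2

E1 and E2 produce the same multiset:
h | u | c | a
6 | s | 6 | 6
6 | t | 6 | 6

yes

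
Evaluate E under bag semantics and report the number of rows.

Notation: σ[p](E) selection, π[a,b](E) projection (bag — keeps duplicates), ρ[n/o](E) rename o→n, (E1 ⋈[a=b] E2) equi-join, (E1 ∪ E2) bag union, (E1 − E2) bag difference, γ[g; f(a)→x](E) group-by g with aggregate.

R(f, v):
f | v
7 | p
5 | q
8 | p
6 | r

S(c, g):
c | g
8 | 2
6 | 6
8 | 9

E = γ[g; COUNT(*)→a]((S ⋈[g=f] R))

Per-node cardinality:
  S → 3
  R → 4
  (S ⋈[g=f] R) → 1
  γ[g; COUNT(*)→a]((S ⋈[g=f] R)) → 1

|E| = 1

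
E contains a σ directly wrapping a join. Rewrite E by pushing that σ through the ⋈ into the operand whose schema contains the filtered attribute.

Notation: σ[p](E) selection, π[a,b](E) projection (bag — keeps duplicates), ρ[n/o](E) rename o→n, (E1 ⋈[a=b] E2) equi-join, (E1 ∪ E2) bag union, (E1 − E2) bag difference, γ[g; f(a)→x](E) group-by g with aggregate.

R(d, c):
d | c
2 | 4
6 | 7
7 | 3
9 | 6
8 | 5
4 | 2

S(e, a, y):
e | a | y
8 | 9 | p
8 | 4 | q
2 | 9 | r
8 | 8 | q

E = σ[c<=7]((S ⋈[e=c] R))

σ filters on c, owned by the right side.
E' = (S ⋈[e=c] σ[c<=7](R))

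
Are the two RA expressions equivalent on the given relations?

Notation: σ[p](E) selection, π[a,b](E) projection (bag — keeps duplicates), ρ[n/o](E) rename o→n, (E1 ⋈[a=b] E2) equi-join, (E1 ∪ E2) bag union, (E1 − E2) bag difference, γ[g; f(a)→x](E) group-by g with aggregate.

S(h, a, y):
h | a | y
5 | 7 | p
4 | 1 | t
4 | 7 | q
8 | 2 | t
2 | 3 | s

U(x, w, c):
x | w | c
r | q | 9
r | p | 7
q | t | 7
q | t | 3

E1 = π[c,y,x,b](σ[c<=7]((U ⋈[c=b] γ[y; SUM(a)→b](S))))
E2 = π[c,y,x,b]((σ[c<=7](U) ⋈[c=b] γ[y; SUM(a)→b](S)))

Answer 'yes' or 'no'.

E1 subexpression sizes:
  U → 4
  S → 5
  γ[y; SUM(a)→b](S) → 4
  (U ⋈[c=b] γ[y; SUM(a)→b](S)) → 6
  σ[c<=7]((U ⋈[c=b] γ[y; SUM(a)→b](S))) → 6
  π[c,y,x,b](σ[c<=7]((U ⋈[c=b] γ[y; SUM(a)→b](S)))) → 6
E2 subexpression sizes:
  U → 4
  σ[c<=7](U) → 3
  S → 5
  γ[y; SUM(a)→b](S) → 4
  (σ[c<=7](U) ⋈[c=b] γ[y; SUM(a)→b](S)) → 6
  π[c,y,x,b]((σ[c<=7](U) ⋈[c=b] γ[y; SUM(a)→b](S))) → 6

E1 and E2 produce the same multiset:
c | y | x | b
3 | s | q | 3
3 | t | q | 3
7 | p | q | 7
7 | p | r | 7
7 | q | q | 7
7 | q | r | 7

yes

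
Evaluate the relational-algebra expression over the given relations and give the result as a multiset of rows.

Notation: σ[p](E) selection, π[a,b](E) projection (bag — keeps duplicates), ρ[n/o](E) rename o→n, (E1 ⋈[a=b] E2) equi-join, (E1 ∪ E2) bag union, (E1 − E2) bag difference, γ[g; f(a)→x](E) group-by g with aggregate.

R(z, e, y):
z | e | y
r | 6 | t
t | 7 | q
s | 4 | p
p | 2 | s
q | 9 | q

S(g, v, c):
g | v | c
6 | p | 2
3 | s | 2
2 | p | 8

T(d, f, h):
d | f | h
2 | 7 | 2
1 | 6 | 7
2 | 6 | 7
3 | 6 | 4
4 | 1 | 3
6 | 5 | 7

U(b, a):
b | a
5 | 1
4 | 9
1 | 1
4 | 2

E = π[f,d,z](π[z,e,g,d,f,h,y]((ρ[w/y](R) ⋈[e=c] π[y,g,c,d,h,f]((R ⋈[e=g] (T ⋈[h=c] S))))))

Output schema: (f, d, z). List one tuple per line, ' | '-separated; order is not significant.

Subexpression sizes:
  R → 5
  ρ[w/y](R) → 5
  R → 5
  T → 6
  S → 3
  (T ⋈[h=c] S) → 2
  (R ⋈[e=g] (T ⋈[h=c] S)) → 1
  π[y,g,c,d,h,f]((R ⋈[e=g] (T ⋈[h=c] S))) → 1
  (ρ[w/y](R) ⋈[e=c] π[y,g,c,d,h,f]((R ⋈[e=g] (T ⋈[h=c] S)))) → 1
  π[z,e,g,d,f,h,y]((ρ[w/y](R) ⋈[e=c] π[y,g,c,d,h,f]((R ⋈[e=g] (T ⋈[h=c] S))))) → 1
  π[f,d,z](π[z,e,g,d,f,h,y]((ρ[w/y](R) ⋈[e=c] π[y,g,c,d,h,f]((R ⋈[e=g] (T ⋈[h=c] S)))))) → 1

== RESULT ==
f | d | z
7 | 2 | p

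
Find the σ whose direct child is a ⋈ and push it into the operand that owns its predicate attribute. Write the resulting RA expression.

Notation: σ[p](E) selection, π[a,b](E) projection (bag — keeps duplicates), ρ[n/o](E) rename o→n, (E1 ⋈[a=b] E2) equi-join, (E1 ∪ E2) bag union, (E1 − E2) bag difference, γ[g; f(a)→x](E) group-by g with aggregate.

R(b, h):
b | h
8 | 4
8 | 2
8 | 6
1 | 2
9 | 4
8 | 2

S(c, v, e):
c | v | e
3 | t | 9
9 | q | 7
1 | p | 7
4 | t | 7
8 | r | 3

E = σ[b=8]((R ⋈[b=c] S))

σ filters on b, owned by the left side.
E' = (σ[b=8](R) ⋈[b=c] S)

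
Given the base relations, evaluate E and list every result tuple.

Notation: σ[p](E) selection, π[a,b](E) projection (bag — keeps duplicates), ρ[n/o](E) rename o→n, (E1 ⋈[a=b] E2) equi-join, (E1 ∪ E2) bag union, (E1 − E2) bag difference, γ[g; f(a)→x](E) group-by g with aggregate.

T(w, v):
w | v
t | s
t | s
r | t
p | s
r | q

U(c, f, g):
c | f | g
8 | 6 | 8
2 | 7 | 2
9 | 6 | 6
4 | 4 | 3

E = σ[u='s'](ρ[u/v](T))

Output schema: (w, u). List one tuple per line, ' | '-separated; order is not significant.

Per-node cardinality:
  T → 5
  ρ[u/v](T) → 5
  σ[u='s'](ρ[u/v](T)) → 3

== RESULT ==
w | u
p | s
t | s
t | s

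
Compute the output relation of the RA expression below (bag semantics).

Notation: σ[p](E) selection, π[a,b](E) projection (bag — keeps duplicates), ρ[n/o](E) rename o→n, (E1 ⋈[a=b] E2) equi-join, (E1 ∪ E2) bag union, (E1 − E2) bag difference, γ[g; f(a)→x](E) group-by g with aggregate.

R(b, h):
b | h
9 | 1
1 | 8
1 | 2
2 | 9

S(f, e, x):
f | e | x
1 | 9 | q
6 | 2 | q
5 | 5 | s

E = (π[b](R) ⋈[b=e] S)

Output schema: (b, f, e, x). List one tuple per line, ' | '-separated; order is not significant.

Stepwise |·|:
  R → 4
  π[b](R) → 4
  S → 3
  (π[b](R) ⋈[b=e] S) → 2

== RESULT ==
b | f | e | x
2 | 6 | 2 | q
9 | 1 | 9 | q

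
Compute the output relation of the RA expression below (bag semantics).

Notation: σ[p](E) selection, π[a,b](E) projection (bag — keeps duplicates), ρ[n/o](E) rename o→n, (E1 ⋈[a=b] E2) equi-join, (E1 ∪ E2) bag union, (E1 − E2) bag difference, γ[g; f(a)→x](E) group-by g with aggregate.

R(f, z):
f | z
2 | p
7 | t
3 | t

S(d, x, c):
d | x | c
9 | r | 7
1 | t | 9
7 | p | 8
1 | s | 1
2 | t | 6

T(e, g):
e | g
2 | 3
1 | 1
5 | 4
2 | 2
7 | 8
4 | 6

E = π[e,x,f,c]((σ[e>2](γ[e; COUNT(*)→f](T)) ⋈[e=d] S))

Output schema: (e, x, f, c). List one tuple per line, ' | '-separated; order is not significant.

Stepwise |·|:
  T → 6
  γ[e; COUNT(*)→f](T) → 5
  σ[e>2](γ[e; COUNT(*)→f](T)) → 3
  S → 5
  (σ[e>2](γ[e; COUNT(*)→f](T)) ⋈[e=d] S) → 1
  π[e,x,f,c]((σ[e>2](γ[e; COUNT(*)→f](T)) ⋈[e=d] S)) → 1

== RESULT ==
e | x | f | c
7 | p | 1 | 8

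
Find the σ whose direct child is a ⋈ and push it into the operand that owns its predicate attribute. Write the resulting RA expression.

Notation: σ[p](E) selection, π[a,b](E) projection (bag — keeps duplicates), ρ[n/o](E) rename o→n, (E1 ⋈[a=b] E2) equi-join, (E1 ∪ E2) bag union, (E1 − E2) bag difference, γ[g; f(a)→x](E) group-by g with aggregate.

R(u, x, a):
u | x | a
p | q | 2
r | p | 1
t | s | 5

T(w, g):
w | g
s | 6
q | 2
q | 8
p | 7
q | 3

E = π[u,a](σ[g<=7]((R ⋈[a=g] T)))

σ filters on g, owned by the right side.
E' = π[u,a]((R ⋈[a=g] σ[g<=7](T)))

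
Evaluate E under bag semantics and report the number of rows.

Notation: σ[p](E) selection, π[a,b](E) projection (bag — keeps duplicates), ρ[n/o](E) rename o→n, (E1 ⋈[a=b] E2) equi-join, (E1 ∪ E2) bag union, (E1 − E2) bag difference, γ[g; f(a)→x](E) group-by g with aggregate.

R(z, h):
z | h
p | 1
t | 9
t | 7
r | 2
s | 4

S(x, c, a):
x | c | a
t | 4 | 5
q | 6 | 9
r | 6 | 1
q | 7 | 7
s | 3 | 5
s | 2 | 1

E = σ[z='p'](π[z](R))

Subexpression sizes:
  R → 5
  π[z](R) → 5
  σ[z='p'](π[z](R)) → 1

|E| = 1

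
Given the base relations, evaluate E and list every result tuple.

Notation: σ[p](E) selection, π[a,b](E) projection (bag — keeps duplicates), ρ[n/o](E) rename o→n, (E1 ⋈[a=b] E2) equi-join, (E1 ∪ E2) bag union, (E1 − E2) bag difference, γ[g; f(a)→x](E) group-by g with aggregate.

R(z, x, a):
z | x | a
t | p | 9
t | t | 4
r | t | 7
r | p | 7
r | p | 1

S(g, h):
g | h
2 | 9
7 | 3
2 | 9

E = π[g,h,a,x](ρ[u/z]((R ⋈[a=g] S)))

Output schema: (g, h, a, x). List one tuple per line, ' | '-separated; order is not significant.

Row counts bottom-up:
  R → 5
  S → 3
  (R ⋈[a=g] S) → 2
  ρ[u/z]((R ⋈[a=g] S)) → 2
  π[g,h,a,x](ρ[u/z]((R ⋈[a=g] S))) → 2

== RESULT ==
g | h | a | x
7 | 3 | 7 | p
7 | 3 | 7 | t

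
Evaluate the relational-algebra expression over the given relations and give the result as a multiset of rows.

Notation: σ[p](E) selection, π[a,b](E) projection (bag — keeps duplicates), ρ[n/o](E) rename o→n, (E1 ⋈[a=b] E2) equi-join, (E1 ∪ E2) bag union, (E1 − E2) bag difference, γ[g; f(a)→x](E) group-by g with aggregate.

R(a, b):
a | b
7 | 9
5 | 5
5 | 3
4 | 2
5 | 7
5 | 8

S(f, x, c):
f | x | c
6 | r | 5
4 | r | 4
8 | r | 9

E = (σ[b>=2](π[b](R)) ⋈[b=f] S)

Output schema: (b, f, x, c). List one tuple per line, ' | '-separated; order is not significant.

Subexpression sizes:
  R → 6
  π[b](R) → 6
  σ[b>=2](π[b](R)) → 6
  S → 3
  (σ[b>=2](π[b](R)) ⋈[b=f] S) → 1

== RESULT ==
b | f | x | c
8 | 8 | r | 9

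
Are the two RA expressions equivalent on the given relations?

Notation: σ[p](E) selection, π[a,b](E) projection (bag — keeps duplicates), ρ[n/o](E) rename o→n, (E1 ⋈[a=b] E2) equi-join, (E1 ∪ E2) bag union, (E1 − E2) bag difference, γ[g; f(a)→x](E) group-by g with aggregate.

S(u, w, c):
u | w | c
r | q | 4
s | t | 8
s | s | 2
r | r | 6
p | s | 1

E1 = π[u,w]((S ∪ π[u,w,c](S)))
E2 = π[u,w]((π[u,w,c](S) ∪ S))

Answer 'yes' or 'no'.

E1 subexpression sizes:
  S → 5
  S → 5
  π[u,w,c](S) → 5
  (S ∪ π[u,w,c](S)) → 10
  π[u,w]((S ∪ π[u,w,c](S))) → 10
E2 subexpression sizes:
  S → 5
  π[u,w,c](S) → 5
  S → 5
  (π[u,w,c](S) ∪ S) → 10
  π[u,w]((π[u,w,c](S) ∪ S)) → 10

E1 and E2 produce the same multiset:
u | w
p | s
p | s
r | q
r | q
r | r
r | r
s | s
s | s
s | t
s | t

yes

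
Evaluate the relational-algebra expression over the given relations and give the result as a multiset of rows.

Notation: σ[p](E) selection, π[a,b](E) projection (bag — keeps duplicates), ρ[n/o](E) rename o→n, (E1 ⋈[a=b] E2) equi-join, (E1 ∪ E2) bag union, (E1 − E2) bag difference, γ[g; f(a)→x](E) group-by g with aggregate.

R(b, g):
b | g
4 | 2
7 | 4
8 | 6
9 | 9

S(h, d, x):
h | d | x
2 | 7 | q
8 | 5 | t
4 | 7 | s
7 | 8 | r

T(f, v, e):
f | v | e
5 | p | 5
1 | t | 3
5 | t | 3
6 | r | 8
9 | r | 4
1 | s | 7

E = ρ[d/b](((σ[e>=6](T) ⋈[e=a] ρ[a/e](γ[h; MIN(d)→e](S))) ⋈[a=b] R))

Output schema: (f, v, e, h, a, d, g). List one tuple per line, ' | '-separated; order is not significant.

Per-node cardinality:
  T → 6
  σ[e>=6](T) → 2
  S → 4
  γ[h; MIN(d)→e](S) → 4
  ρ[a/e](γ[h; MIN(d)→e](S)) → 4
  (σ[e>=6](T) ⋈[e=a] ρ[a/e](γ[h; MIN(d)→e](S))) → 3
  R → 4
  ((σ[e>=6](T) ⋈[e=a] ρ[a/e](γ[h; MIN(d)→e](S))) ⋈[a=b] R) → 3
  ρ[d/b](((σ[e>=6](T) ⋈[e=a] ρ[a/e](γ[h; MIN(d)→e](S))) ⋈[a=b] R)) → 3

== RESULT ==
f | v | e | h | a | d | g
1 | s | 7 | 2 | 7 | 7 | 4
1 | s | 7 | 4 | 7 | 7 | 4
6 | r | 8 | 7 | 8 | 8 | 6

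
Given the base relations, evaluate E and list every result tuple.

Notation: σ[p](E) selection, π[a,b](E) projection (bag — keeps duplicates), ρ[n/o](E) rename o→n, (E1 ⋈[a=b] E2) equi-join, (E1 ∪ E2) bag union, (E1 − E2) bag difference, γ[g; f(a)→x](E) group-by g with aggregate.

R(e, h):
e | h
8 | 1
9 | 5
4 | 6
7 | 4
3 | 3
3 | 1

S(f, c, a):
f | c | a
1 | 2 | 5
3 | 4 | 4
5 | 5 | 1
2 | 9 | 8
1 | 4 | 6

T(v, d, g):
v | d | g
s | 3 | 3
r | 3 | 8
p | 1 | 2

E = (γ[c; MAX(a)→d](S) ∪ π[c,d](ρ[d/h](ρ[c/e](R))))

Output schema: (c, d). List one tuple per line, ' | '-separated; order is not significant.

Row counts bottom-up:
  S → 5
  γ[c; MAX(a)→d](S) → 4
  R → 6
  ρ[c/e](R) → 6
  ρ[d/h](ρ[c/e](R)) → 6
  π[c,d](ρ[d/h](ρ[c/e](R))) → 6
  (γ[c; MAX(a)→d](S) ∪ π[c,d](ρ[d/h](ρ[c/e](R)))) → 10

== RESULT ==
c | d
2 | 5
3 | 1
3 | 3
4 | 6
4 | 6
5 | 1
7 | 4
8 | 1
9 | 5
9 | 8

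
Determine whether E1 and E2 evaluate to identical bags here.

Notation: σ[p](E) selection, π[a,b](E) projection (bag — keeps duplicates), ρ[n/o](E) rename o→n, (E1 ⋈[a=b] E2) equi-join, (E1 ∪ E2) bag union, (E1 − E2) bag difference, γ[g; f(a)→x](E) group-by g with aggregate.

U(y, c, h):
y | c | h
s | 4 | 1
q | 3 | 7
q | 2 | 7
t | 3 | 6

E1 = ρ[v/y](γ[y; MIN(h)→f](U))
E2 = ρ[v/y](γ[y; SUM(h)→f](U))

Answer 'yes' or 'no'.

E1 subexpression sizes:
  U → 4
  γ[y; MIN(h)→f](U) → 3
  ρ[v/y](γ[y; MIN(h)→f](U)) → 3
E2 subexpression sizes:
  U → 4
  γ[y; SUM(h)→f](U) → 3
  ρ[v/y](γ[y; SUM(h)→f](U)) → 3

E1 result:
v | f
q | 7
s | 1
t | 6
E2 result:
v | f
q | 14
s | 1
t | 6
Witness: ('q', 14) appears 0× in E1 but 1× in E2.

no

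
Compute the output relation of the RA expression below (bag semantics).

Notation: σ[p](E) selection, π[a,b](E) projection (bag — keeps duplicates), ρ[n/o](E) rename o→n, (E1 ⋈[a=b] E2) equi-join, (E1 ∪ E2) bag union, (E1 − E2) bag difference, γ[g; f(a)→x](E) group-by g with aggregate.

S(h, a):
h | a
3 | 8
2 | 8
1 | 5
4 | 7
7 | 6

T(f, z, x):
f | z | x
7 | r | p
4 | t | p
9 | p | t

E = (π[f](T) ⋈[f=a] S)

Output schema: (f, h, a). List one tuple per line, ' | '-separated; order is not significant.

Per-node cardinality:
  T → 3
  π[f](T) → 3
  S → 5
  (π[f](T) ⋈[f=a] S) → 1

== RESULT ==
f | h | a
7 | 4 | 7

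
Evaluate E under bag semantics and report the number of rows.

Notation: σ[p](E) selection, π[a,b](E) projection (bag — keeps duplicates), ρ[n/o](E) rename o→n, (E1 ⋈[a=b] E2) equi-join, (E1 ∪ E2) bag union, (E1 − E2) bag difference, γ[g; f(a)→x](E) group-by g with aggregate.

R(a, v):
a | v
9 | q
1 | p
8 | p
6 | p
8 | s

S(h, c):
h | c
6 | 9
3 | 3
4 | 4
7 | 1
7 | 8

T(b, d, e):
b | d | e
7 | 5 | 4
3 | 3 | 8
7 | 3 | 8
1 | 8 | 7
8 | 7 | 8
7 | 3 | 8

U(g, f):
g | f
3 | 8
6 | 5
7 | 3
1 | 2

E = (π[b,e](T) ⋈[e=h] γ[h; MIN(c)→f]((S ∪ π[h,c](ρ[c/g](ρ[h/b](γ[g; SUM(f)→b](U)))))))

Stepwise |·|:
  T → 6
  π[b,e](T) → 6
  S → 5
  U → 4
  γ[g; SUM(f)→b](U) → 4
  ρ[h/b](γ[g; SUM(f)→b](U)) → 4
  ρ[c/g](ρ[h/b](γ[g; SUM(f)→b](U))) → 4
  π[h,c](ρ[c/g](ρ[h/b](γ[g; SUM(f)→b](U)))) → 4
  (S ∪ π[h,c](ρ[c/g](ρ[h/b](γ[g; SUM(f)→b](U))))) → 9
  γ[h; MIN(c)→f]((S ∪ π[h,c](ρ[c/g](ρ[h/b](γ[g; SUM(f)→b](U)))))) → 7
  (π[b,e](T) ⋈[e=h] γ[h; MIN(c)→f]((S ∪ π[h,c](ρ[c/g](ρ[h/b](γ[g; SUM(f)→b](U))))))) → 6

|E| = 6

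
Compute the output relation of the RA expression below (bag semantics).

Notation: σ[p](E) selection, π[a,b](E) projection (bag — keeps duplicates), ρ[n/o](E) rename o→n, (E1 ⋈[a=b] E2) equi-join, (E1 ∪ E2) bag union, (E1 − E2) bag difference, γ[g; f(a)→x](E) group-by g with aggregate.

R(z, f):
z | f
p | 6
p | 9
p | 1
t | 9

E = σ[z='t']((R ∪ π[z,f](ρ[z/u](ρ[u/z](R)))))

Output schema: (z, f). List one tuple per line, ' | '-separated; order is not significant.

Subexpression sizes:
  R → 4
  R → 4
  ρ[u/z](R) → 4
  ρ[z/u](ρ[u/z](R)) → 4
  π[z,f](ρ[z/u](ρ[u/z](R))) → 4
  (R ∪ π[z,f](ρ[z/u](ρ[u/z](R)))) → 8
  σ[z='t']((R ∪ π[z,f](ρ[z/u](ρ[u/z](R))))) → 2

== RESULT ==
z | f
t | 9
t | 9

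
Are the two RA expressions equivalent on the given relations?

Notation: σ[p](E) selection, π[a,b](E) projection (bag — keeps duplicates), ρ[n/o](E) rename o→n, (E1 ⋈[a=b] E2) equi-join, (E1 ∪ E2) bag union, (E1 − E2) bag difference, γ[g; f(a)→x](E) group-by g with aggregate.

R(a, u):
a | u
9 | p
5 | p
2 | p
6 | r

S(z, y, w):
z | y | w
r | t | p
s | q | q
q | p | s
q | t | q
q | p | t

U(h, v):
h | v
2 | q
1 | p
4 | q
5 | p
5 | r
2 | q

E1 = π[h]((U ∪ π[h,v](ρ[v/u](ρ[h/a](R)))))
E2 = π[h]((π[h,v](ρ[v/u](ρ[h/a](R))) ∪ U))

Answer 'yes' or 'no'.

E1 row counts bottom-up:
  U → 6
  R → 4
  ρ[h/a](R) → 4
  ρ[v/u](ρ[h/a](R)) → 4
  π[h,v](ρ[v/u](ρ[h/a](R))) → 4
  (U ∪ π[h,v](ρ[v/u](ρ[h/a](R)))) → 10
  π[h]((U ∪ π[h,v](ρ[v/u](ρ[h/a](R))))) → 10
E2 row counts bottom-up:
  R → 4
  ρ[h/a](R) → 4
  ρ[v/u](ρ[h/a](R)) → 4
  π[h,v](ρ[v/u](ρ[h/a](R))) → 4
  U → 6
  (π[h,v](ρ[v/u](ρ[h/a](R))) ∪ U) → 10
  π[h]((π[h,v](ρ[v/u](ρ[h/a](R))) ∪ U)) → 10

E1 and E2 produce the same multiset:
h
1
2
2
2
4
5
5
5
6
9

yes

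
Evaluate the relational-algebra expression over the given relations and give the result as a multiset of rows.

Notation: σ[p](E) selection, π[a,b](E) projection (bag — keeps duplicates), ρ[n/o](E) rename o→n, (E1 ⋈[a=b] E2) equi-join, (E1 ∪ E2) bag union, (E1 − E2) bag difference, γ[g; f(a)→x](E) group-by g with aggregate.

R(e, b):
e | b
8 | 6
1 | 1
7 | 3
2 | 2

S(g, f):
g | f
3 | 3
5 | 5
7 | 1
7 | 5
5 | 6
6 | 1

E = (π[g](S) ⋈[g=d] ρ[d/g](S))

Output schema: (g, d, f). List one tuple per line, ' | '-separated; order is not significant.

Subexpression sizes:
  S → 6
  π[g](S) → 6
  S → 6
  ρ[d/g](S) → 6
  (π[g](S) ⋈[g=d] ρ[d/g](S)) → 10

== RESULT ==
g | d | f
3 | 3 | 3
5 | 5 | 5
5 | 5 | 5
5 | 5 | 6
5 | 5 | 6
6 | 6 | 1
7 | 7 | 1
7 | 7 | 1
7 | 7 | 5
7 | 7 | 5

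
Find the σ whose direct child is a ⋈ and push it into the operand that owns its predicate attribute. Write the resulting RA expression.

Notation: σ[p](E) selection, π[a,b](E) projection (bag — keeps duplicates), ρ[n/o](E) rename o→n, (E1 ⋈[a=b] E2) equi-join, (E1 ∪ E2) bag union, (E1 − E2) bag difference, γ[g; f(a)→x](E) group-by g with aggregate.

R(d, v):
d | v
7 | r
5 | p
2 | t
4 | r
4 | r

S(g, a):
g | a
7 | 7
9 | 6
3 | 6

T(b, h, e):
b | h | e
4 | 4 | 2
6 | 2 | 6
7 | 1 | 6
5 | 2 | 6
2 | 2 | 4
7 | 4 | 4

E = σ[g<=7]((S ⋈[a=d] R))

σ filters on g, owned by the left side.
E' = (σ[g<=7](S) ⋈[a=d] R)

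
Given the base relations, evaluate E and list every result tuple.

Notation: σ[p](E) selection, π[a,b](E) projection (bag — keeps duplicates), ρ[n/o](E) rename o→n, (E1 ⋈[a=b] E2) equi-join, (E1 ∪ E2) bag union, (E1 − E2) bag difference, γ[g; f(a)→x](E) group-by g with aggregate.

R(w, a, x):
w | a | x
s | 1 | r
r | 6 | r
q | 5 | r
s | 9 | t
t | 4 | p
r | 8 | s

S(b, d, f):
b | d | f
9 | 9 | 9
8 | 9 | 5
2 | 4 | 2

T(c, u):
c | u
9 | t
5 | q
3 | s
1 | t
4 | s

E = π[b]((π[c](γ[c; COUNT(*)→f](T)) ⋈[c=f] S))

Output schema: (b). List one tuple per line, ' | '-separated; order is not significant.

Stepwise |·|:
  T → 5
  γ[c; COUNT(*)→f](T) → 5
  π[c](γ[c; COUNT(*)→f](T)) → 5
  S → 3
  (π[c](γ[c; COUNT(*)→f](T)) ⋈[c=f] S) → 2
  π[b]((π[c](γ[c; COUNT(*)→f](T)) ⋈[c=f] S)) → 2

== RESULT ==
b
8
9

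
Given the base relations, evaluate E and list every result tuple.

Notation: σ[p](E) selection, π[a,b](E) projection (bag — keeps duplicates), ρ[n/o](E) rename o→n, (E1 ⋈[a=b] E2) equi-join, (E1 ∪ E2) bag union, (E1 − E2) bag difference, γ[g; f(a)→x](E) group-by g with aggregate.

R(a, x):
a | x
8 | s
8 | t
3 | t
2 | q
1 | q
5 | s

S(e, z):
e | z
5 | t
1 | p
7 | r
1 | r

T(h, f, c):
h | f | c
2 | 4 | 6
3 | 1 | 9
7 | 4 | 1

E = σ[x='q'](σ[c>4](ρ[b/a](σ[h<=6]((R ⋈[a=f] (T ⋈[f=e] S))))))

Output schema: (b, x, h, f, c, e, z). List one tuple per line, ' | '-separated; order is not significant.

Row counts bottom-up:
  R → 6
  T → 3
  S → 4
  (T ⋈[f=e] S) → 2
  (R ⋈[a=f] (T ⋈[f=e] S)) → 2
  σ[h<=6]((R ⋈[a=f] (T ⋈[f=e] S))) → 2
  ρ[b/a](σ[h<=6]((R ⋈[a=f] (T ⋈[f=e] S)))) → 2
  σ[c>4](ρ[b/a](σ[h<=6]((R ⋈[a=f] (T ⋈[f=e] S))))) → 2
  σ[x='q'](σ[c>4](ρ[b/a](σ[h<=6]((R ⋈[a=f] (T ⋈[f=e] S)))))) → 2

== RESULT ==
b | x | h | f | c | e | z
1 | q | 3 | 1 | 9 | 1 | p
1 | q | 3 | 1 | 9 | 1 | r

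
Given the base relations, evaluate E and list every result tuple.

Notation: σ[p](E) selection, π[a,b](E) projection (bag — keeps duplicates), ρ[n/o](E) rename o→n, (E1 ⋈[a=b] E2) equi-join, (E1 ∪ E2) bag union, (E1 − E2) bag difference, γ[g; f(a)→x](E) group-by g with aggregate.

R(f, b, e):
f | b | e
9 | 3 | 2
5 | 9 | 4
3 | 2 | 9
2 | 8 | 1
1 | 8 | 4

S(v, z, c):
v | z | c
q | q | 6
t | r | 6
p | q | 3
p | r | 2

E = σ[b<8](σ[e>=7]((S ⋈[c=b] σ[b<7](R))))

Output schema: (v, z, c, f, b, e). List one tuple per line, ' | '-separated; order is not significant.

Per-node cardinality:
  S → 4
  R → 5
  σ[b<7](R) → 2
  (S ⋈[c=b] σ[b<7](R)) → 2
  σ[e>=7]((S ⋈[c=b] σ[b<7](R))) → 1
  σ[b<8](σ[e>=7]((S ⋈[c=b] σ[b<7](R)))) → 1

== RESULT ==
v | z | c | f | b | e
p | r | 2 | 3 | 2 | 9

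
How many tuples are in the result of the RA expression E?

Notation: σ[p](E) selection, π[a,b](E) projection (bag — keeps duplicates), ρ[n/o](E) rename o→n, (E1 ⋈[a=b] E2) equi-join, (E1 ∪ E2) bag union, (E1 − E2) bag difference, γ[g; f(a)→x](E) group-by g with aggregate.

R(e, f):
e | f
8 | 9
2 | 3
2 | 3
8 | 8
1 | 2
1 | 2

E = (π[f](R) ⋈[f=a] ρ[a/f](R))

Row counts bottom-up:
  R → 6
  π[f](R) → 6
  R → 6
  ρ[a/f](R) → 6
  (π[f](R) ⋈[f=a] ρ[a/f](R)) → 10

|E| = 10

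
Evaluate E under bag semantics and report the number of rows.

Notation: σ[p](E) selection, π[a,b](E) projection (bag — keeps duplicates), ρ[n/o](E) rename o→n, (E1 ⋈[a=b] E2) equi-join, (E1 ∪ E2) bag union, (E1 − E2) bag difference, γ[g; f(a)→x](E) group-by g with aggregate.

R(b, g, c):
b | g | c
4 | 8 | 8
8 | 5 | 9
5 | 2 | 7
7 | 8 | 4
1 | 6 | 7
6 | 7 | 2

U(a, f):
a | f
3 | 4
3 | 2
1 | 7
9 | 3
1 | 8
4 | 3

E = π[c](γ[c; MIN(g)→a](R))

Row counts bottom-up:
  R → 6
  γ[c; MIN(g)→a](R) → 5
  π[c](γ[c; MIN(g)→a](R)) → 5

|E| = 5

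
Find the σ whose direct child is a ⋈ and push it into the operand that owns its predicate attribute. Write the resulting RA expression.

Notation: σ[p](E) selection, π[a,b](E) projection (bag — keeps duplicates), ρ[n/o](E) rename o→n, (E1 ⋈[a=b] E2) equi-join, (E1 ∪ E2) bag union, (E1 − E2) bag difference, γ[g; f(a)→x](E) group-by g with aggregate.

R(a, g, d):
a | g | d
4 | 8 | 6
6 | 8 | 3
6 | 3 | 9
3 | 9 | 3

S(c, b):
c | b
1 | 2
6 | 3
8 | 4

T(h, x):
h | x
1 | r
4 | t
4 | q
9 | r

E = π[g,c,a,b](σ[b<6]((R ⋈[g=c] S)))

σ filters on b, owned by the right side.
E' = π[g,c,a,b]((R ⋈[g=c] σ[b<6](S)))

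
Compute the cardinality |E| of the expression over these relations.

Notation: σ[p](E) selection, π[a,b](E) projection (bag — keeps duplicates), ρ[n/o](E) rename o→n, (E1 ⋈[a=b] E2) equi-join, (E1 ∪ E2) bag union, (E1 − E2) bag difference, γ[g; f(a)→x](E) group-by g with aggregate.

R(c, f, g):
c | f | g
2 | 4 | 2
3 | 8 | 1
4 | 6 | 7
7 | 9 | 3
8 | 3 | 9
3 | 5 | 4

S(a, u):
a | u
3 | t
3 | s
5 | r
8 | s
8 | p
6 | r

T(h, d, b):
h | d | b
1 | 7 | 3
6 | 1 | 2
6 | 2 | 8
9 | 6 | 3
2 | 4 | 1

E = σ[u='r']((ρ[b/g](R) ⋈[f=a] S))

Row counts bottom-up:
  R → 6
  ρ[b/g](R) → 6
  S → 6
  (ρ[b/g](R) ⋈[f=a] S) → 6
  σ[u='r']((ρ[b/g](R) ⋈[f=a] S)) → 2

|E| = 2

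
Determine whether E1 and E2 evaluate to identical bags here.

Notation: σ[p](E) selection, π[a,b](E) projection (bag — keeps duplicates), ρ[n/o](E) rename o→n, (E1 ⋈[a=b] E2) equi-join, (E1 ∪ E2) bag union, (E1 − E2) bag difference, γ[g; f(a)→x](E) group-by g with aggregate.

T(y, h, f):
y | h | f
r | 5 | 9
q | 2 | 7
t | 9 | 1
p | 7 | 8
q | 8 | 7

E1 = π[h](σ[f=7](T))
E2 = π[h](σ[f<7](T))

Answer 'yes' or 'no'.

E1 row counts bottom-up:
  T → 5
  σ[f=7](T) → 2
  π[h](σ[f=7](T)) → 2
E2 row counts bottom-up:
  T → 5
  σ[f<7](T) → 1
  π[h](σ[f<7](T)) → 1

E1 result:
h
2
8
E2 result:
h
9
Witness: (2,) appears 1× in E1 but 0× in E2.

no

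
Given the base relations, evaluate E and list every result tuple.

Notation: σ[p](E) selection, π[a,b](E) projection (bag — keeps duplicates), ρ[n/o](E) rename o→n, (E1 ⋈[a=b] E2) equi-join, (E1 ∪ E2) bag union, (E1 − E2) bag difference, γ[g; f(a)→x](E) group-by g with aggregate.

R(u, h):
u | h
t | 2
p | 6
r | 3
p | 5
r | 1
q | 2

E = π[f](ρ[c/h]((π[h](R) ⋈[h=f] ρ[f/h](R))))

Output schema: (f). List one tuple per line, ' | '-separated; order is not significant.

Stepwise |·|:
  R → 6
  π[h](R) → 6
  R → 6
  ρ[f/h](R) → 6
  (π[h](R) ⋈[h=f] ρ[f/h](R)) → 8
  ρ[c/h]((π[h](R) ⋈[h=f] ρ[f/h](R))) → 8
  π[f](ρ[c/h]((π[h](R) ⋈[h=f] ρ[f/h](R)))) → 8

== RESULT ==
f
1
2
2
2
2
3
5
6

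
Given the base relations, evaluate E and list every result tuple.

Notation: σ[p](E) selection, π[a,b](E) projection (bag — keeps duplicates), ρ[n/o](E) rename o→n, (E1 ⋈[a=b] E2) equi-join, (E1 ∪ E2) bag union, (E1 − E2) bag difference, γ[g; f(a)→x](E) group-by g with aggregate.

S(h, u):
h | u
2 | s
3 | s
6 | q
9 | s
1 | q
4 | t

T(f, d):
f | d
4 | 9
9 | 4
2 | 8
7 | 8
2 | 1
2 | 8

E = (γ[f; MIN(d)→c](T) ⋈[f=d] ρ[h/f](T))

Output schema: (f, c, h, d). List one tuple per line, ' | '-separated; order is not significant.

Stepwise |·|:
  T → 6
  γ[f; MIN(d)→c](T) → 4
  T → 6
  ρ[h/f](T) → 6
  (γ[f; MIN(d)→c](T) ⋈[f=d] ρ[h/f](T)) → 2

== RESULT ==
f | c | h | d
4 | 9 | 9 | 4
9 | 4 | 4 | 9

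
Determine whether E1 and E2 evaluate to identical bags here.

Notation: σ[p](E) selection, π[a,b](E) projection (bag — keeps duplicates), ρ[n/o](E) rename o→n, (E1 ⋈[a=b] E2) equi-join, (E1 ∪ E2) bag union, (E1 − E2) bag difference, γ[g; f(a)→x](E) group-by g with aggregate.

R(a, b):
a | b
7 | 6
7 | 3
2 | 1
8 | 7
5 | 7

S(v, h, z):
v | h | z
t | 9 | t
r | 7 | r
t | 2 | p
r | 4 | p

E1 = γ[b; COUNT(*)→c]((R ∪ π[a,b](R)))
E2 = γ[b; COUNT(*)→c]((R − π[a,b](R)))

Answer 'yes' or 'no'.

E1 subexpression sizes:
  R → 5
  R → 5
  π[a,b](R) → 5
  (R ∪ π[a,b](R)) → 10
  γ[b; COUNT(*)→c]((R ∪ π[a,b](R))) → 4
E2 subexpression sizes:
  R → 5
  R → 5
  π[a,b](R) → 5
  (R − π[a,b](R)) → 0
  γ[b; COUNT(*)→c]((R − π[a,b](R))) → 0

E1 result:
b | c
1 | 2
3 | 2
6 | 2
7 | 4
E2 result:
b | c
(0 rows)
Witness: (7, 4) appears 1× in E1 but 0× in E2.

no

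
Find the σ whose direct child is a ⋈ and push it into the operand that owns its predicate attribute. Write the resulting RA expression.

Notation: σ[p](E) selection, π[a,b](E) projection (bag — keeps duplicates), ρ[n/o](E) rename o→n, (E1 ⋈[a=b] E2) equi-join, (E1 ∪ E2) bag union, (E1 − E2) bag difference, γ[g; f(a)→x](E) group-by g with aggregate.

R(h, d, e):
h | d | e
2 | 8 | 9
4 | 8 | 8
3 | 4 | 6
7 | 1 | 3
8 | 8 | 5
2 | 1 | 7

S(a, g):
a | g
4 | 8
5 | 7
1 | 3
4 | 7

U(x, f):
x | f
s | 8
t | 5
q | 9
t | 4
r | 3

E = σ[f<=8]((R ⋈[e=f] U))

σ filters on f, owned by the right side.
E' = (R ⋈[e=f] σ[f<=8](U))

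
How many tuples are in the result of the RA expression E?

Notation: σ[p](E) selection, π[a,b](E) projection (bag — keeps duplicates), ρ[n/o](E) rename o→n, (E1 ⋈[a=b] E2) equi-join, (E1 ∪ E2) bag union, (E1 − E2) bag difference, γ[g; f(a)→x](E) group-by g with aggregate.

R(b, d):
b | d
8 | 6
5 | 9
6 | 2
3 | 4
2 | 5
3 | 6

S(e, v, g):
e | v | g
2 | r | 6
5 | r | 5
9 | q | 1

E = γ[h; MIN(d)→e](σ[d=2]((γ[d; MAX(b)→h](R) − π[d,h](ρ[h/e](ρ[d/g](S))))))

Row counts bottom-up:
  R → 6
  γ[d; MAX(b)→h](R) → 5
  S → 3
  ρ[d/g](S) → 3
  ρ[h/e](ρ[d/g](S)) → 3
  π[d,h](ρ[h/e](ρ[d/g](S))) → 3
  (γ[d; MAX(b)→h](R) − π[d,h](ρ[h/e](ρ[d/g](S)))) → 5
  σ[d=2]((γ[d; MAX(b)→h](R) − π[d,h](ρ[h/e](ρ[d/g](S))))) → 1
  γ[h; MIN(d)→e](σ[d=2]((γ[d; MAX(b)→h](R) − π[d,h](ρ[h/e](ρ[d/g](S)))))) → 1

|E| = 1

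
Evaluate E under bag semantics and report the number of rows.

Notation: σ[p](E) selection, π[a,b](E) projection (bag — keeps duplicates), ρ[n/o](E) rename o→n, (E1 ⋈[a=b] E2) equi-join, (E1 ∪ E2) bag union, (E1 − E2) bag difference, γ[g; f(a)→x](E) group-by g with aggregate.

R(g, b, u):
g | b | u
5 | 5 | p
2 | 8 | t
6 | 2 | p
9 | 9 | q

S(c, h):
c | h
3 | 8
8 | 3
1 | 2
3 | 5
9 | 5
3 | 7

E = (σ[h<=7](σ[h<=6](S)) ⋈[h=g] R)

Row counts bottom-up:
  S → 6
  σ[h<=6](S) → 4
  σ[h<=7](σ[h<=6](S)) → 4
  R → 4
  (σ[h<=7](σ[h<=6](S)) ⋈[h=g] R) → 3

|E| = 3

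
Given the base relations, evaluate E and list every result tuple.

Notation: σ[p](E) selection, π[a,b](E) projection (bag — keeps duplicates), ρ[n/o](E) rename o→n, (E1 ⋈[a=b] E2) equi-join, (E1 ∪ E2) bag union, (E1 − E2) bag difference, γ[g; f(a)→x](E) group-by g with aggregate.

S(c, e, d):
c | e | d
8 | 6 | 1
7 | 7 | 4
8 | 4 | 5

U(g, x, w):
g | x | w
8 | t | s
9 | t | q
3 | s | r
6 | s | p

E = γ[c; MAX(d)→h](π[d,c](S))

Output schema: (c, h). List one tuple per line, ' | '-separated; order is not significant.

Per-node cardinality:
  S → 3
  π[d,c](S) → 3
  γ[c; MAX(d)→h](π[d,c](S)) → 2

== RESULT ==
c | h
7 | 4
8 | 5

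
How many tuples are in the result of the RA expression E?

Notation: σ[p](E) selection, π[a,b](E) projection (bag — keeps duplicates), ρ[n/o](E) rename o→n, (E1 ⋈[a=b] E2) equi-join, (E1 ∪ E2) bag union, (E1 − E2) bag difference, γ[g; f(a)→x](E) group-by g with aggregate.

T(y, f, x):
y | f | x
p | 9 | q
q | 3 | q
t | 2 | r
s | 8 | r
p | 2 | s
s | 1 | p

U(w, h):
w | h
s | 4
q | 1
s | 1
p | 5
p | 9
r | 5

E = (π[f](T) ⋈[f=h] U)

Stepwise |·|:
  T → 6
  π[f](T) → 6
  U → 6
  (π[f](T) ⋈[f=h] U) → 3

|E| = 3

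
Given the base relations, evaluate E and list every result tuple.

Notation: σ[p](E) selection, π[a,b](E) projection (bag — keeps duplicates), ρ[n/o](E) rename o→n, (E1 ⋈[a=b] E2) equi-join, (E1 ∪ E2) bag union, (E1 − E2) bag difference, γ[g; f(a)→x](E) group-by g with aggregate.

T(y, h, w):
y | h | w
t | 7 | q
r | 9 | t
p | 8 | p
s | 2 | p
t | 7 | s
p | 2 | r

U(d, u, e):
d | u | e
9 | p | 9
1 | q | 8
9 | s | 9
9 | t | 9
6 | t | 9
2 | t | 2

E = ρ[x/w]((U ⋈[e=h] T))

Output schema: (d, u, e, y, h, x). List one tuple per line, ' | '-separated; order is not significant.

Row counts bottom-up:
  U → 6
  T → 6
  (U ⋈[e=h] T) → 7
  ρ[x/w]((U ⋈[e=h] T)) → 7

== RESULT ==
d | u | e | y | h | x
1 | q | 8 | p | 8 | p
2 | t | 2 | p | 2 | r
2 | t | 2 | s | 2 | p
6 | t | 9 | r | 9 | t
9 | p | 9 | r | 9 | t
9 | s | 9 | r | 9 | t
9 | t | 9 | r | 9 | t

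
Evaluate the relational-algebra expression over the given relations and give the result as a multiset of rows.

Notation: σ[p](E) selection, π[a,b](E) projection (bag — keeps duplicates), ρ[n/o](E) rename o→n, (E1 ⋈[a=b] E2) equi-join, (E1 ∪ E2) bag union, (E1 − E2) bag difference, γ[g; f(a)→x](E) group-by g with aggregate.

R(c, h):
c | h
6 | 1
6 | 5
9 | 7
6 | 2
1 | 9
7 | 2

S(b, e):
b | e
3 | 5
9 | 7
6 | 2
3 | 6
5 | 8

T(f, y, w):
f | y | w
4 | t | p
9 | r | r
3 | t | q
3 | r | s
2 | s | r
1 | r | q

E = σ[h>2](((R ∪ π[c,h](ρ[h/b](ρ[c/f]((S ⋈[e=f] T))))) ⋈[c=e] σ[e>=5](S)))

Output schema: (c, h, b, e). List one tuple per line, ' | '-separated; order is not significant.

Stepwise |·|:
  R → 6
  S → 5
  T → 6
  (S ⋈[e=f] T) → 1
  ρ[c/f]((S ⋈[e=f] T)) → 1
  ρ[h/b](ρ[c/f]((S ⋈[e=f] T))) → 1
  π[c,h](ρ[h/b](ρ[c/f]((S ⋈[e=f] T)))) → 1
  (R ∪ π[c,h](ρ[h/b](ρ[c/f]((S ⋈[e=f] T))))) → 7
  S → 5
  σ[e>=5](S) → 4
  ((R ∪ π[c,h](ρ[h/b](ρ[c/f]((S ⋈[e=f] T))))) ⋈[c=e] σ[e>=5](S)) → 4
  σ[h>2](((R ∪ π[c,h](ρ[h/b](ρ[c/f]((S ⋈[e=f] T))))) ⋈[c=e] σ[e>=5](S))) → 1

== RESULT ==
c | h | b | e
6 | 5 | 3 | 6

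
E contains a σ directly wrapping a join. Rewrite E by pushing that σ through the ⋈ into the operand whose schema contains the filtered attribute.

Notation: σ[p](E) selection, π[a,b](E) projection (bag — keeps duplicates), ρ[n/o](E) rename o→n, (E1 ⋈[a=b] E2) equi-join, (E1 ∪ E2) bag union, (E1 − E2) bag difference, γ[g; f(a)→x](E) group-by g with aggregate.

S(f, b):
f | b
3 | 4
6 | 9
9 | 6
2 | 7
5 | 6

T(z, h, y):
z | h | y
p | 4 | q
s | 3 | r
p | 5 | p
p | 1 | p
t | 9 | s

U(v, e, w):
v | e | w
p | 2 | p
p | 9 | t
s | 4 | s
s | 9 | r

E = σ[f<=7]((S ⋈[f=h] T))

σ filters on f, owned by the left side.
E' = (σ[f<=7](S) ⋈[f=h] T)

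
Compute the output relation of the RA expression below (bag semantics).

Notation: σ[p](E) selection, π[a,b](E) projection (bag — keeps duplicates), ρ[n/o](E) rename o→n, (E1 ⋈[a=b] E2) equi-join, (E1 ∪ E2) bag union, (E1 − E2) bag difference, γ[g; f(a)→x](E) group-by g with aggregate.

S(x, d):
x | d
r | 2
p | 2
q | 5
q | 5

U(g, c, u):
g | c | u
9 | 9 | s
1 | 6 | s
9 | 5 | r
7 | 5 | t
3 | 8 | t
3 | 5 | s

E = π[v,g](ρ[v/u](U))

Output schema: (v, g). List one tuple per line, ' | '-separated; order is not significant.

Row counts bottom-up:
  U → 6
  ρ[v/u](U) → 6
  π[v,g](ρ[v/u](U)) → 6

== RESULT ==
v | g
r | 9
s | 1
s | 3
s | 9
t | 3
t | 7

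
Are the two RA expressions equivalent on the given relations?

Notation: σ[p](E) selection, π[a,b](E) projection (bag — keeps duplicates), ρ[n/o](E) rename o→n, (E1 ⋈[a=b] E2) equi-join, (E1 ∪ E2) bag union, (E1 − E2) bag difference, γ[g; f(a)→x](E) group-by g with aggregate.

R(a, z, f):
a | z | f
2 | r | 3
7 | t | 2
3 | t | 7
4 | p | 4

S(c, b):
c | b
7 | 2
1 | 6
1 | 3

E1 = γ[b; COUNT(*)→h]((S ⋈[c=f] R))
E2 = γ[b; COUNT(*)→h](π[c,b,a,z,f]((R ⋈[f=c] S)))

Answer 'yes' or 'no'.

E1 stepwise |·|:
  S → 3
  R → 4
  (S ⋈[c=f] R) → 1
  γ[b; COUNT(*)→h]((S ⋈[c=f] R)) → 1
E2 stepwise |·|:
  R → 4
  S → 3
  (R ⋈[f=c] S) → 1
  π[c,b,a,z,f]((R ⋈[f=c] S)) → 1
  γ[b; COUNT(*)→h](π[c,b,a,z,f]((R ⋈[f=c] S))) → 1

E1 and E2 produce the same multiset:
b | h
2 | 1

yes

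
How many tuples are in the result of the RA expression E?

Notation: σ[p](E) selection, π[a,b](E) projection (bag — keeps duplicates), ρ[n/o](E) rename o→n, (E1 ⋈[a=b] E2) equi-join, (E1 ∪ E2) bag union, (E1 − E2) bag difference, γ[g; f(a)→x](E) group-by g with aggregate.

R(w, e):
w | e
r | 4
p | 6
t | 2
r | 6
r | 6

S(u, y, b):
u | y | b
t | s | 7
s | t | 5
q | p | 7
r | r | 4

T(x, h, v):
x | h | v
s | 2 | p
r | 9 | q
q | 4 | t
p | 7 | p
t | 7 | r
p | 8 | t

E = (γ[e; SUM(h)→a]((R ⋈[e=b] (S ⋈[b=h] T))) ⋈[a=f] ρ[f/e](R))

Subexpression sizes:
  R → 5
  S → 4
  T → 6
  (S ⋈[b=h] T) → 5
  (R ⋈[e=b] (S ⋈[b=h] T)) → 1
  γ[e; SUM(h)→a]((R ⋈[e=b] (S ⋈[b=h] T))) → 1
  R → 5
  ρ[f/e](R) → 5
  (γ[e; SUM(h)→a]((R ⋈[e=b] (S ⋈[b=h] T))) ⋈[a=f] ρ[f/e](R)) → 1

|E| = 1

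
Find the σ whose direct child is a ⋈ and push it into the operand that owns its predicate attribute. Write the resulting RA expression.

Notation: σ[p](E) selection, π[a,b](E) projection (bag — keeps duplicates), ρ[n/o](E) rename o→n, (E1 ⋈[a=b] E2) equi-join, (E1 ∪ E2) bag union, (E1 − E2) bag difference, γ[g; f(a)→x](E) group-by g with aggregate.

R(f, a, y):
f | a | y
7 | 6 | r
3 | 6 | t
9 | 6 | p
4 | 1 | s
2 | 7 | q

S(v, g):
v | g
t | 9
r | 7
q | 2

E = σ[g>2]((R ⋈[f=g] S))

σ filters on g, owned by the right side.
E' = (R ⋈[f=g] σ[g>2](S))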